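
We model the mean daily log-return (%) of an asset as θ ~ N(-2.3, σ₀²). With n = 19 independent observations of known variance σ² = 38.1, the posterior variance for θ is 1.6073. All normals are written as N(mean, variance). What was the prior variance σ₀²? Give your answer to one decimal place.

σ₀² = 8.1

Posterior precision equals prior precision plus data precision: 1/σ_n² = 1/σ₀² + n/σ².
So 1/σ₀² = 1/1.6073 − 19/38.1 = 0.622161 − 0.498688 = 0.123473.
Hence σ₀² = 1/0.123473 ≈ 8.1.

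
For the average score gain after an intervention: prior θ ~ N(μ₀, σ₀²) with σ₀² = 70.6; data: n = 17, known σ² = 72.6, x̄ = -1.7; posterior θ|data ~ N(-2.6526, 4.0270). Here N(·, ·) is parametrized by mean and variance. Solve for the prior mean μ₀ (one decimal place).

The posterior mean is a precision-weighted average: μ_n = (τ₀μ₀ + τ_data·x̄)/(τ₀+τ_data), with τ₀=1/σ₀² and τ_data=n/σ².
Here τ₀ = 1/70.6 = 0.014164 and τ_data = 17/72.6 = 0.234160, so τ_n = 0.248324.
Rearranging for μ₀: μ₀ = (μ_n·τ_n − τ_data·x̄)/τ₀ = (-2.6526·0.248324 − 0.234160·-1.7) / 0.014164 = -0.260632/0.014164 ≈ -18.4.

μ₀ = -18.4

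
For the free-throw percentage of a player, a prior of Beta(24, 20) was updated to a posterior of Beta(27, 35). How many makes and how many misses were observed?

Under Beta–binomial conjugacy the posterior parameters are (α+s, β+f).
So s = 27 − 24 = 3 and f = 35 − 20 = 15.

3 makes and 15 misses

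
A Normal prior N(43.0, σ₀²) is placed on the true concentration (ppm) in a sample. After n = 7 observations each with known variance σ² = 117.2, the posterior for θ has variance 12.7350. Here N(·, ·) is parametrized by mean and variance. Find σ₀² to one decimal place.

For the Normal–Normal model with known σ², precisions add: τ_n = τ₀ + n/σ².
So 1/σ₀² = 1/12.7350 − 7/117.2 = 0.078524 − 0.059727 = 0.018797.
Hence σ₀² = 1/0.018797 ≈ 53.2.

σ₀² = 53.2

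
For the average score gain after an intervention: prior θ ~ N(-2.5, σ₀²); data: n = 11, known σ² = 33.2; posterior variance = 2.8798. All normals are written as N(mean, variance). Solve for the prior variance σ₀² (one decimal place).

σ₀² = 62.8

Posterior precision equals prior precision plus data precision: 1/σ_n² = 1/σ₀² + n/σ².
So 1/σ₀² = 1/2.8798 − 11/33.2 = 0.347246 − 0.331325 = 0.015921.
Hence σ₀² = 1/0.015921 ≈ 62.8.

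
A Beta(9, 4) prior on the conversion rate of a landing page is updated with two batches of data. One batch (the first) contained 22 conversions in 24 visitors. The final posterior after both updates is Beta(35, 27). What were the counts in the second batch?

4 conversions and 21 bounces

Sequential conjugate updates are equivalent to a single update on the pooled data, so total successes = posterior α − prior α and total failures = posterior β − prior β.
Total across both batches: 35−9=26 conversions, 27−4=23 bounces.
Subtract the first batch: 26−22=4 conversions and 23−2=21 bounces.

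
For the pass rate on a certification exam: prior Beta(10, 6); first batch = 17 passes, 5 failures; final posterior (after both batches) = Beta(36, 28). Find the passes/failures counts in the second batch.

9 passes and 17 failures

Sequential conjugate updates are equivalent to a single update on the pooled data, so total successes = posterior α − prior α and total failures = posterior β − prior β.
Total across both batches: 36−10=26 passes, 28−6=22 failures.
Subtract the first batch: 26−17=9 passes and 22−5=17 failures.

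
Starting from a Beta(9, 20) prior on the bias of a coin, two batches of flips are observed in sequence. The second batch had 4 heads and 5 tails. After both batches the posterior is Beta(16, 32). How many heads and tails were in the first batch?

Sequential conjugate updates are equivalent to a single update on the pooled data, so total successes = posterior α − prior α and total failures = posterior β − prior β.
Total across both batches: 16−9=7 heads, 32−20=12 tails.
Subtract the second batch: 7−4=3 heads and 12−5=7 tails.

3 heads and 7 tails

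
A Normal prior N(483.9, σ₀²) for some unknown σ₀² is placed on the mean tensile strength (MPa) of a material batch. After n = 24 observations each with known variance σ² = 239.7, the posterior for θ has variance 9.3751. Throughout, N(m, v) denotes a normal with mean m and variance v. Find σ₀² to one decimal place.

σ₀² = 152.9

Posterior precision equals prior precision plus data precision: 1/σ_n² = 1/σ₀² + n/σ².
So 1/σ₀² = 1/9.3751 − 24/239.7 = 0.106666 − 0.100125 = 0.006541.
Hence σ₀² = 1/0.006541 ≈ 152.9.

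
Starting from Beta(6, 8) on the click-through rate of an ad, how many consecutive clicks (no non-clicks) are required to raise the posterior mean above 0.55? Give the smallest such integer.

After k clicks and 0 non-clicks the posterior is Beta(6+k, 8), with mean (6+k)/(6+8+k).
Set (6+k)/(14+k) > 0.55 and solve: k > (0.55·14 − 6)/(1 − 0.55) = 3.778.
The smallest integer exceeding 3.778 is 4.

k = 4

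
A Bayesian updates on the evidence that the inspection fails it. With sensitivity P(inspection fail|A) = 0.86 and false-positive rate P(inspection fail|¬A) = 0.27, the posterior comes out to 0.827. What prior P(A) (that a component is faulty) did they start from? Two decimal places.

P(A) = 0.60

Bayes' rule in odds form gives O(A|E) = O(A)·[P(E|A)/P(E|¬A)], hence O(A) = O(A|E)/LR.
Posterior odds = 0.827/(1−0.827) = 4.7803. LR = 0.86/0.27 = 3.1852.
Prior odds = 4.7803/3.1852 = 1.5008, so P(A) = 1.5008/(1+1.5008) ≈ 0.60.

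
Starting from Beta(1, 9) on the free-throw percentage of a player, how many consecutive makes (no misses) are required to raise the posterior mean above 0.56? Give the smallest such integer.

After k makes and 0 misses the posterior is Beta(1+k, 9), with mean (1+k)/(1+9+k).
Set (1+k)/(10+k) > 0.56 and solve: k > (0.56·10 − 1)/(1 − 0.56) = 10.455.
The smallest integer exceeding 10.455 is 11, and checking k=11: (12)/(21) = 0.5714 > 0.56.

k = 11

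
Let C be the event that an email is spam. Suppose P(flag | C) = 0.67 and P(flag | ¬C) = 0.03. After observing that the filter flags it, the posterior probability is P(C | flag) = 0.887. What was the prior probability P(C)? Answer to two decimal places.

In odds form, posterior odds = prior odds × likelihood ratio, so prior odds = posterior odds ÷ LR.
Posterior odds = 0.887/(1−0.887) = 7.8496. LR = 0.67/0.03 = 22.3333.
Prior odds = 7.8496/22.3333 = 0.3515, so P(C) = 0.3515/(1+0.3515) ≈ 0.26.

P(C) = 0.26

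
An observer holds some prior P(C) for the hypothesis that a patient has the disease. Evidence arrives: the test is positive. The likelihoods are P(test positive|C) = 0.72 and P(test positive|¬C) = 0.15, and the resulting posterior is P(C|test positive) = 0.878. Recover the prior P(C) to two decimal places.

In odds form, posterior odds = prior odds × likelihood ratio, so prior odds = posterior odds ÷ LR.
Posterior odds = 0.878/(1−0.878) = 7.1967. LR = 0.72/0.15 = 4.8000.
Prior odds = 7.1967/4.8000 = 1.4993, so P(C) = 1.4993/(1+1.4993) ≈ 0.60.

P(C) = 0.60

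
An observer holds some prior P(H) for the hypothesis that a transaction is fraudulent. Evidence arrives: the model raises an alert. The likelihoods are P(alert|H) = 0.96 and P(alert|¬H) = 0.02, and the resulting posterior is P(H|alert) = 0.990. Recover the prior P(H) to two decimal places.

P(H) = 0.67

Bayes' rule in odds form gives O(H|E) = O(H)·[P(E|H)/P(E|¬H)], hence O(H) = O(H|E)/LR.
Posterior odds = 0.990/(1−0.990) = 99.0000. LR = 0.96/0.02 = 48.0000.
Prior odds = 99.0000/48.0000 = 2.0625, so P(H) = 2.0625/(1+2.0625) ≈ 0.67.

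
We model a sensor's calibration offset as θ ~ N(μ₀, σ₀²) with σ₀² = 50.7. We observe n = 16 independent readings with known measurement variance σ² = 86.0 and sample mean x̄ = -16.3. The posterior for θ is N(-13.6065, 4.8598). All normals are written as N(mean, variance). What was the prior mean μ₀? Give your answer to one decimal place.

μ₀ = 11.8

With known observation variance, the Normal–Normal posterior has precision τ_n = τ₀ + n/σ² and mean μ_n = (τ₀μ₀ + (n/σ²)x̄)/τ_n.
Here τ₀ = 1/50.7 = 0.019724 and τ_data = 16/86.0 = 0.186047, so τ_n = 0.205771.
Rearranging for μ₀: μ₀ = (μ_n·τ_n − τ_data·x̄)/τ₀ = (-13.6065·0.205771 − 0.186047·-16.3) / 0.019724 = 0.232743/0.019724 ≈ 11.8.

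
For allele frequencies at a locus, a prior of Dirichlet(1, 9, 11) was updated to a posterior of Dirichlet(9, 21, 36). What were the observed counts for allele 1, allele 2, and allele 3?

For a Dirichlet(α) prior with multinomial counts c, the posterior is Dirichlet(α + c) componentwise.
Counts are posterior − prior componentwise: 9−1=8, 21−9=12, 36−11=25.

counts (8, 12, 25)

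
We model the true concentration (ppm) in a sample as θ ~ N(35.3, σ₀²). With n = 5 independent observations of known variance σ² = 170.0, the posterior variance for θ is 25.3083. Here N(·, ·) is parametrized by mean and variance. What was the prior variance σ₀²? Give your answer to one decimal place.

For the Normal–Normal model with known σ², precisions add: τ_n = τ₀ + n/σ².
So 1/σ₀² = 1/25.3083 − 5/170.0 = 0.039513 − 0.029412 = 0.010101.
Hence σ₀² = 1/0.010101 ≈ 99.0.

σ₀² = 99.0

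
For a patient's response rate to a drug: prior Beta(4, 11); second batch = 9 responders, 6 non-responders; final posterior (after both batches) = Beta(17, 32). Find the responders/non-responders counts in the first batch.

Sequential conjugate updates are equivalent to a single update on the pooled data, so total successes = posterior α − prior α and total failures = posterior β − prior β.
Total across both batches: 17−4=13 responders, 32−11=21 non-responders.
Subtract the second batch: 13−9=4 responders and 21−6=15 non-responders.

4 responders and 15 non-responders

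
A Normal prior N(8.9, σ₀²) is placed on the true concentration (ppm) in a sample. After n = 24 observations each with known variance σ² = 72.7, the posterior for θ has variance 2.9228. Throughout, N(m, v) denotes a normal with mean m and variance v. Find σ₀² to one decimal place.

σ₀² = 83.2

For the Normal–Normal model with known σ², precisions add: τ_n = τ₀ + n/σ².
So 1/σ₀² = 1/2.9228 − 24/72.7 = 0.342138 − 0.330124 = 0.012014.
Hence σ₀² = 1/0.012014 ≈ 83.2.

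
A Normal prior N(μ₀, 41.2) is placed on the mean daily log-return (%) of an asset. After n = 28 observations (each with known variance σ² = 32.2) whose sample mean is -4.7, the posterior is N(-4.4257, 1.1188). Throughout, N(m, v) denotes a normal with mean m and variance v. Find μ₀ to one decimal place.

The posterior mean is a precision-weighted average: μ_n = (τ₀μ₀ + τ_data·x̄)/(τ₀+τ_data), with τ₀=1/σ₀² and τ_data=n/σ².
Here τ₀ = 1/41.2 = 0.024272 and τ_data = 28/32.2 = 0.869565, so τ_n = 0.893837.
Rearranging for μ₀: μ₀ = (μ_n·τ_n − τ_data·x̄)/τ₀ = (-4.4257·0.893837 − 0.869565·-4.7) / 0.024272 = 0.131101/0.024272 ≈ 5.4.

μ₀ = 5.4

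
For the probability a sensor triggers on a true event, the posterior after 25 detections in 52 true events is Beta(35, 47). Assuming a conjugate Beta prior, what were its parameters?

Beta(10, 20)

Under Beta–binomial conjugacy the posterior parameters are (α+s, β+f).
So α = 35 − 25 = 10 and β = 47 − 27 = 20.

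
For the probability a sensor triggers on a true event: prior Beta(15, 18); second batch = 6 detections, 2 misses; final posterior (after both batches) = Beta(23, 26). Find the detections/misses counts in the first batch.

2 detections and 6 misses

Because Beta–binomial updating is additive in the counts, the combined data contributed (α_post−α_prior, β_post−β_prior) successes and failures.
Total across both batches: 23−15=8 detections, 26−18=8 misses.
Subtract the second batch: 8−6=2 detections and 8−2=6 misses.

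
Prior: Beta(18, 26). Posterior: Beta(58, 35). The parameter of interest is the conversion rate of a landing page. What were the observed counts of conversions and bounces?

40 conversions and 9 bounces

Beta is conjugate to the binomial likelihood: posterior = Beta(α+s, β+f).
So s = 58 − 18 = 40 and f = 35 − 26 = 9.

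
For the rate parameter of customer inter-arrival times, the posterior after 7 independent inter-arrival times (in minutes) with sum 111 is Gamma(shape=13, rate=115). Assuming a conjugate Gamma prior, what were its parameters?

For an exponential likelihood with a Gamma(α, β) prior on the rate, n observations with total T give posterior Gamma(α+n, β+T).
So α = 13 − 7 = 6 and β = 115 − 111 = 4.

Gamma(shape=6, rate=4)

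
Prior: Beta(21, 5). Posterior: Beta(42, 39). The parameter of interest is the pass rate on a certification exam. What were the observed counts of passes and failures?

21 passes and 34 failures

A Beta(α, β) prior with s successes and f failures in binomial data gives a Beta(α+s, β+f) posterior.
Match parameters: s=42−21=21, f=39−5=34.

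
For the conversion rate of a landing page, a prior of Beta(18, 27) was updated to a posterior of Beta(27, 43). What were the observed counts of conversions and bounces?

9 conversions and 16 bounces

Under Beta–binomial conjugacy the posterior parameters are (a+s, b+f).
So s = 27 − 18 = 9 and f = 43 − 27 = 16.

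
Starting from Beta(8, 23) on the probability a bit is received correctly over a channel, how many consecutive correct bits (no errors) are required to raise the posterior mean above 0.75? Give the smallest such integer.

k = 62

After k correct bits and 0 errors the posterior is Beta(8+k, 23), with mean (8+k)/(8+23+k).
Set (8+k)/(31+k) > 0.75 and solve: k > (0.75·31 − 8)/(1 − 0.75) = 61.000.
The smallest integer exceeding 61.000 is 62.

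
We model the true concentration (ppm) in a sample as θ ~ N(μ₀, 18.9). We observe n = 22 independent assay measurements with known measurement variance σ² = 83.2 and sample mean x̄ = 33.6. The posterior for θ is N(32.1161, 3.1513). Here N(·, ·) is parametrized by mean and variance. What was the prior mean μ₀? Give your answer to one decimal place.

The posterior mean is a precision-weighted average: μ_n = (τ₀μ₀ + τ_data·x̄)/(τ₀+τ_data), with τ₀=1/σ₀² and τ_data=n/σ².
Here τ₀ = 1/18.9 = 0.052910 and τ_data = 22/83.2 = 0.264423, so τ_n = 0.317333.
Rearranging for μ₀: μ₀ = (μ_n·τ_n − τ_data·x̄)/τ₀ = (32.1161·0.317333 − 0.264423·33.6) / 0.052910 = 1.306886/0.052910 ≈ 24.7.

μ₀ = 24.7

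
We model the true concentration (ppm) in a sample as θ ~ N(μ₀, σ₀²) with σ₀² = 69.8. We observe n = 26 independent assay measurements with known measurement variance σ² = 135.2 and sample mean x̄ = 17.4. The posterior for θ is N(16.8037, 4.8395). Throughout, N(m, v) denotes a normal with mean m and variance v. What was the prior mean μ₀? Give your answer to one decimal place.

μ₀ = 8.8

The posterior mean is a precision-weighted average: μ_n = (τ₀μ₀ + τ_data·x̄)/(τ₀+τ_data), with τ₀=1/σ₀² and τ_data=n/σ².
Here τ₀ = 1/69.8 = 0.014327 and τ_data = 26/135.2 = 0.192308, so τ_n = 0.206635.
Rearranging for μ₀: μ₀ = (μ_n·τ_n − τ_data·x̄)/τ₀ = (16.8037·0.206635 − 0.192308·17.4) / 0.014327 = 0.126073/0.014327 ≈ 8.8.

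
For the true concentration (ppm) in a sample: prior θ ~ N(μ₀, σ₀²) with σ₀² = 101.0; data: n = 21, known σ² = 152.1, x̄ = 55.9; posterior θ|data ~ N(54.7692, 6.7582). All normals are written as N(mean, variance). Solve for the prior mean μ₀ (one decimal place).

μ₀ = 39.0

With known observation variance, the Normal–Normal posterior has precision τ_n = τ₀ + n/σ² and mean μ_n = (τ₀μ₀ + (n/σ²)x̄)/τ_n.
Here τ₀ = 1/101.0 = 0.009901 and τ_data = 21/152.1 = 0.138067, so τ_n = 0.147968.
Rearranging for μ₀: μ₀ = (μ_n·τ_n − τ_data·x̄)/τ₀ = (54.7692·0.147968 − 0.138067·55.9) / 0.009901 = 0.386144/0.009901 ≈ 39.0.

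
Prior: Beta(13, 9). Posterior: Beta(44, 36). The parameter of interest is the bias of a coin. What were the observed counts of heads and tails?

31 heads and 27 tails

Beta is conjugate to the binomial likelihood: posterior = Beta(a+s, b+f).
Match parameters: s=44−13=31, f=36−9=27.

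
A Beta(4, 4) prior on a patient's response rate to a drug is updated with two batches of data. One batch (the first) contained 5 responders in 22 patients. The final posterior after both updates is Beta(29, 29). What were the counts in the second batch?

20 responders and 8 non-responders

Because Beta–binomial updating is additive in the counts, the combined data contributed (α_post−α_prior, β_post−β_prior) successes and failures.
Total across both batches: 29−4=25 responders, 29−4=25 non-responders.
Subtract the first batch: 25−5=20 responders and 25−17=8 non-responders.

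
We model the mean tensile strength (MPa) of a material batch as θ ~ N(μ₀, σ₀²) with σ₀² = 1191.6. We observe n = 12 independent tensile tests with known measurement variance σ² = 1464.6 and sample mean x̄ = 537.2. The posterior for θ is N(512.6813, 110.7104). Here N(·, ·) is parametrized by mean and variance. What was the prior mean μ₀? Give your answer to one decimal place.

μ₀ = 273.3

With known observation variance, the Normal–Normal posterior has precision τ_n = τ₀ + n/σ² and mean μ_n = (τ₀μ₀ + (n/σ²)x̄)/τ_n.
Here τ₀ = 1/1191.6 = 0.000839 and τ_data = 12/1464.6 = 0.008193, so τ_n = 0.009032.
Rearranging for μ₀: μ₀ = (μ_n·τ_n − τ_data·x̄)/τ₀ = (512.6813·0.009032 − 0.008193·537.2) / 0.000839 = 0.229258/0.000839 ≈ 273.3.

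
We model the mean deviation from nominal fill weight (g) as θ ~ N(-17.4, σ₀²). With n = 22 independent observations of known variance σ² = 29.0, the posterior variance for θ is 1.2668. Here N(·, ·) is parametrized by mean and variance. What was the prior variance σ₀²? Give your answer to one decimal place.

For the Normal–Normal model with known σ², precisions add: τ_n = τ₀ + n/σ².
So 1/σ₀² = 1/1.2668 − 22/29.0 = 0.789391 − 0.758621 = 0.030770.
Hence σ₀² = 1/0.030770 ≈ 32.5.

σ₀² = 32.5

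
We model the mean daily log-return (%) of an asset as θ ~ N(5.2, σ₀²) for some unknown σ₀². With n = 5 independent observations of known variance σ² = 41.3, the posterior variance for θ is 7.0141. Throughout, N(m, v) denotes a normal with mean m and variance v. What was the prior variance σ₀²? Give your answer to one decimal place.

Posterior precision equals prior precision plus data precision: 1/σ_n² = 1/σ₀² + n/σ².
So 1/σ₀² = 1/7.0141 − 5/41.3 = 0.142570 − 0.121065 = 0.021505.
Hence σ₀² = 1/0.021505 ≈ 46.5.

σ₀² = 46.5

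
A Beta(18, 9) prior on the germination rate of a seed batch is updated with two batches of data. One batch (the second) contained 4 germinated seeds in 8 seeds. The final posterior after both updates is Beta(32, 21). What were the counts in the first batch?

Sequential conjugate updates are equivalent to a single update on the pooled data, so total successes = posterior α − prior α and total failures = posterior β − prior β.
Total across both batches: 32−18=14 germinated seeds, 21−9=12 non-germinating seeds.
Subtract the second batch: 14−4=10 germinated seeds and 12−4=8 non-germinating seeds.

10 germinated seeds and 8 non-germinating seeds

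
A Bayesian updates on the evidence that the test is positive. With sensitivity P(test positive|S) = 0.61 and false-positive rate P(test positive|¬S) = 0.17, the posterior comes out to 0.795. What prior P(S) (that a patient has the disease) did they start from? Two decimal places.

In odds form, posterior odds = prior odds × likelihood ratio, so prior odds = posterior odds ÷ LR.
Posterior odds = 0.795/(1−0.795) = 3.8780. LR = 0.61/0.17 = 3.5882.
Prior odds = 3.8780/3.5882 = 1.0808, so P(S) = 1.0808/(1+1.0808) ≈ 0.52.

P(S) = 0.52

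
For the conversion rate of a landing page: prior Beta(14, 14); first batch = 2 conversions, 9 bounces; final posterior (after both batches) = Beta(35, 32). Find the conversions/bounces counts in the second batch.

Because Beta–binomial updating is additive in the counts, the combined data contributed (α_post−α_prior, β_post−β_prior) successes and failures.
Total across both batches: 35−14=21 conversions, 32−14=18 bounces.
Subtract the first batch: 21−2=19 conversions and 18−9=9 bounces.

19 conversions and 9 bounces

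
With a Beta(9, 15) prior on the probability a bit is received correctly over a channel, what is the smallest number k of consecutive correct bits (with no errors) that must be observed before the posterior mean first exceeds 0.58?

After k correct bits and 0 errors the posterior is Beta(9+k, 15), with mean (9+k)/(9+15+k).
Set (9+k)/(24+k) > 0.58 and solve: k > (0.58·24 − 9)/(1 − 0.58) = 11.714.
The smallest integer exceeding 11.714 is 12, and checking k=12: (21)/(36) = 0.5833 > 0.58.

k = 12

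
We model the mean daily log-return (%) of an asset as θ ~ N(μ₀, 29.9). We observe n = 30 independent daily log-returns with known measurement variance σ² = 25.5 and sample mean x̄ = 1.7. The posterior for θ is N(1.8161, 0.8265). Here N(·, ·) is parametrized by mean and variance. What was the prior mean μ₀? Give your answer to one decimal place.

With known observation variance, the Normal–Normal posterior has precision τ_n = τ₀ + n/σ² and mean μ_n = (τ₀μ₀ + (n/σ²)x̄)/τ_n.
Here τ₀ = 1/29.9 = 0.033445 and τ_data = 30/25.5 = 1.176471, so τ_n = 1.209916.
Rearranging for μ₀: μ₀ = (μ_n·τ_n − τ_data·x̄)/τ₀ = (1.8161·1.209916 − 1.176471·1.7) / 0.033445 = 0.197328/0.033445 ≈ 5.9.

μ₀ = 5.9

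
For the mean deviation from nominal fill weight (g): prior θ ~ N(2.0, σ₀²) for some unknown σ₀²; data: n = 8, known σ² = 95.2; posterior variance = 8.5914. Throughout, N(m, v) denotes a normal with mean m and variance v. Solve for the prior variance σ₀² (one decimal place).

Posterior precision equals prior precision plus data precision: 1/σ_n² = 1/σ₀² + n/σ².
So 1/σ₀² = 1/8.5914 − 8/95.2 = 0.116395 − 0.084034 = 0.032361.
Hence σ₀² = 1/0.032361 ≈ 30.9.

σ₀² = 30.9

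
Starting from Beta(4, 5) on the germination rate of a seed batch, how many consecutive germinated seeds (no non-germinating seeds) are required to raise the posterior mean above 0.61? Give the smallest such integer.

k = 4

After k germinated seeds and 0 non-germinating seeds the posterior is Beta(4+k, 5), with mean (4+k)/(4+5+k).
Set (4+k)/(9+k) > 0.61 and solve: k > (0.61·9 − 4)/(1 − 0.61) = 3.821.
The smallest integer exceeding 3.821 is 4, and checking k=4: (8)/(13) = 0.6154 > 0.61.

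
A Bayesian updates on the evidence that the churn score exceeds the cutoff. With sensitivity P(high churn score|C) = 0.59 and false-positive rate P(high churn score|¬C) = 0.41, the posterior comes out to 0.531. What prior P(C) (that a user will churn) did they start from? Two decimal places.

In odds form, posterior odds = prior odds × likelihood ratio, so prior odds = posterior odds ÷ LR.
Posterior odds = 0.531/(1−0.531) = 1.1322. LR = 0.59/0.41 = 1.4390.
Prior odds = 1.1322/1.4390 = 0.7868, so P(C) = 0.7868/(1+0.7868) ≈ 0.44.

P(C) = 0.44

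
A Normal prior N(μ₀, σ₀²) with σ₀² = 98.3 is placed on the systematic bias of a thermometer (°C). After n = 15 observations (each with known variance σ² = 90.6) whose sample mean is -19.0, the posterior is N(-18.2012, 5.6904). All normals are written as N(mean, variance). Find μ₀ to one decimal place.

μ₀ = -5.2

The posterior mean is a precision-weighted average: μ_n = (τ₀μ₀ + τ_data·x̄)/(τ₀+τ_data), with τ₀=1/σ₀² and τ_data=n/σ².
Here τ₀ = 1/98.3 = 0.010173 and τ_data = 15/90.6 = 0.165563, so τ_n = 0.175736.
Rearranging for μ₀: μ₀ = (μ_n·τ_n − τ_data·x̄)/τ₀ = (-18.2012·0.175736 − 0.165563·-19.0) / 0.010173 = -0.052909/0.010173 ≈ -5.2.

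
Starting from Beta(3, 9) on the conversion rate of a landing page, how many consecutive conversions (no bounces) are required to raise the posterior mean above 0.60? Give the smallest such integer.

After k conversions and 0 bounces the posterior is Beta(3+k, 9), with mean (3+k)/(3+9+k).
Set (3+k)/(12+k) > 0.60 and solve: k > (0.60·12 − 3)/(1 − 0.60) = 10.500.
The smallest integer exceeding 10.500 is 11, and checking k=11: (14)/(23) = 0.6087 > 0.60.

k = 11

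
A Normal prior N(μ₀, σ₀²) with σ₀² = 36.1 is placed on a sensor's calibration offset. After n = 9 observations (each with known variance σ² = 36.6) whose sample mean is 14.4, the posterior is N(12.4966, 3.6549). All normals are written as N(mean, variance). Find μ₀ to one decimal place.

μ₀ = -4.4

The posterior mean is a precision-weighted average: μ_n = (τ₀μ₀ + τ_data·x̄)/(τ₀+τ_data), with τ₀=1/σ₀² and τ_data=n/σ².
Here τ₀ = 1/36.1 = 0.027701 and τ_data = 9/36.6 = 0.245902, so τ_n = 0.273603.
Rearranging for μ₀: μ₀ = (μ_n·τ_n − τ_data·x̄)/τ₀ = (12.4966·0.273603 − 0.245902·14.4) / 0.027701 = -0.121882/0.027701 ≈ -4.4.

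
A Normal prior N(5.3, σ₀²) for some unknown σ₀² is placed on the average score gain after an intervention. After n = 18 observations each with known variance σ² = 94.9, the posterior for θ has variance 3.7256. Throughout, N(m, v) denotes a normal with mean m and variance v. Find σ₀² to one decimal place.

Posterior precision equals prior precision plus data precision: 1/σ_n² = 1/σ₀² + n/σ².
So 1/σ₀² = 1/3.7256 − 18/94.9 = 0.268413 − 0.189673 = 0.078740.
Hence σ₀² = 1/0.078740 ≈ 12.7.

σ₀² = 12.7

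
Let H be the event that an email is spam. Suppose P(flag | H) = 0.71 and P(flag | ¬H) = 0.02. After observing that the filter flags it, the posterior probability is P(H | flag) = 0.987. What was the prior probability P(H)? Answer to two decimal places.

P(H) = 0.68

In odds form, posterior odds = prior odds × likelihood ratio, so prior odds = posterior odds ÷ LR.
Posterior odds = 0.987/(1−0.987) = 75.9231. LR = 0.71/0.02 = 35.5000.
Prior odds = 75.9231/35.5000 = 2.1387, so P(H) = 2.1387/(1+2.1387) ≈ 0.68.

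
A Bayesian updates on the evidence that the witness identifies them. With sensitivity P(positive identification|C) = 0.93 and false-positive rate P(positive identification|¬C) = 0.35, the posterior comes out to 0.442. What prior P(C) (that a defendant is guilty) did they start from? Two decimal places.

In odds form, posterior odds = prior odds × likelihood ratio, so prior odds = posterior odds ÷ LR.
Posterior odds = 0.442/(1−0.442) = 0.7921. LR = 0.93/0.35 = 2.6571.
Prior odds = 0.7921/2.6571 = 0.2981, so P(C) = 0.2981/(1+0.2981) ≈ 0.23.

P(C) = 0.23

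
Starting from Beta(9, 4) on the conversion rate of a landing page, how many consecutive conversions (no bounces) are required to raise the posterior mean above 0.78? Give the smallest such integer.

After k conversions and 0 bounces the posterior is Beta(9+k, 4), with mean (9+k)/(9+4+k).
Set (9+k)/(13+k) > 0.78 and solve: k > (0.78·13 − 9)/(1 − 0.78) = 5.182.
The smallest integer exceeding 5.182 is 6, and checking k=6: (15)/(19) = 0.7895 > 0.78.

k = 6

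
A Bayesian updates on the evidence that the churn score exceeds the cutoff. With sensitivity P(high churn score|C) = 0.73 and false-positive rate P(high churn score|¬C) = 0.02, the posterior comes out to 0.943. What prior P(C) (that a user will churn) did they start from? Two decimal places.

P(C) = 0.31

In odds form, posterior odds = prior odds × likelihood ratio, so prior odds = posterior odds ÷ LR.
Posterior odds = 0.943/(1−0.943) = 16.5439. LR = 0.73/0.02 = 36.5000.
Prior odds = 16.5439/36.5000 = 0.4533, so P(C) = 0.4533/(1+0.4533) ≈ 0.31.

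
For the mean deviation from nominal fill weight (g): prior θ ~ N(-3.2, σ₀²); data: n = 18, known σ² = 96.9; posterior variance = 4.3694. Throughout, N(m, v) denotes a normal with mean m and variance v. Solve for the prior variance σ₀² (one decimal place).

Posterior precision equals prior precision plus data precision: 1/σ_n² = 1/σ₀² + n/σ².
So 1/σ₀² = 1/4.3694 − 18/96.9 = 0.228864 − 0.185759 = 0.043105.
Hence σ₀² = 1/0.043105 ≈ 23.2.

σ₀² = 23.2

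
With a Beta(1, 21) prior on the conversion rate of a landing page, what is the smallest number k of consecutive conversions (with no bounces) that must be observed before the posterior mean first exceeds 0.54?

After k conversions and 0 bounces the posterior is Beta(1+k, 21), with mean (1+k)/(1+21+k).
Set (1+k)/(22+k) > 0.54 and solve: k > (0.54·22 − 1)/(1 − 0.54) = 23.652.
The smallest integer exceeding 23.652 is 24.

k = 24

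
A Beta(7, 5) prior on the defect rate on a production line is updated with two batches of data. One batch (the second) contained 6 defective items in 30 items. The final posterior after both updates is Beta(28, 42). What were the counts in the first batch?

Sequential conjugate updates are equivalent to a single update on the pooled data, so total successes = posterior α − prior α and total failures = posterior β − prior β.
Total across both batches: 28−7=21 defective items, 42−5=37 good items.
Subtract the second batch: 21−6=15 defective items and 37−24=13 good items.

15 defective items and 13 good items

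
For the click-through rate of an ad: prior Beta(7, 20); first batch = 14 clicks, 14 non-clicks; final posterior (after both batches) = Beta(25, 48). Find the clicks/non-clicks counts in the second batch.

4 clicks and 14 non-clicks

Sequential conjugate updates are equivalent to a single update on the pooled data, so total successes = posterior α − prior α and total failures = posterior β − prior β.
Total across both batches: 25−7=18 clicks, 48−20=28 non-clicks.
Subtract the first batch: 18−14=4 clicks and 28−14=14 non-clicks.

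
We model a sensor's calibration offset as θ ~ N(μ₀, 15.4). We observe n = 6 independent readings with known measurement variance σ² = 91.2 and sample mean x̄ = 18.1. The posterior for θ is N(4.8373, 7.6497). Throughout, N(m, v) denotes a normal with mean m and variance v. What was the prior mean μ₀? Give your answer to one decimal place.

With known observation variance, the Normal–Normal posterior has precision τ_n = τ₀ + n/σ² and mean μ_n = (τ₀μ₀ + (n/σ²)x̄)/τ_n.
Here τ₀ = 1/15.4 = 0.064935 and τ_data = 6/91.2 = 0.065789, so τ_n = 0.130724.
Rearranging for μ₀: μ₀ = (μ_n·τ_n − τ_data·x̄)/τ₀ = (4.8373·0.130724 − 0.065789·18.1) / 0.064935 = -0.558430/0.064935 ≈ -8.6.

μ₀ = -8.6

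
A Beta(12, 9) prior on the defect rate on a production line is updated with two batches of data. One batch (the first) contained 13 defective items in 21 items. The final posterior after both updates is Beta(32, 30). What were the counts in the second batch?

7 defective items and 13 good items

Sequential conjugate updates are equivalent to a single update on the pooled data, so total successes = posterior α − prior α and total failures = posterior β − prior β.
Total across both batches: 32−12=20 defective items, 30−9=21 good items.
Subtract the first batch: 20−13=7 defective items and 21−8=13 good items.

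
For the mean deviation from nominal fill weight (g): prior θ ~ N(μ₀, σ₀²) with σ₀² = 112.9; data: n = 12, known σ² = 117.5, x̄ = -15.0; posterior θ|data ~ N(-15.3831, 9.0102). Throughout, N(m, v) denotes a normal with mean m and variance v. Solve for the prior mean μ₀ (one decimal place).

μ₀ = -19.8

The posterior mean is a precision-weighted average: μ_n = (τ₀μ₀ + τ_data·x̄)/(τ₀+τ_data), with τ₀=1/σ₀² and τ_data=n/σ².
Here τ₀ = 1/112.9 = 0.008857 and τ_data = 12/117.5 = 0.102128, so τ_n = 0.110985.
Rearranging for μ₀: μ₀ = (μ_n·τ_n − τ_data·x̄)/τ₀ = (-15.3831·0.110985 − 0.102128·-15.0) / 0.008857 = -0.175373/0.008857 ≈ -19.8.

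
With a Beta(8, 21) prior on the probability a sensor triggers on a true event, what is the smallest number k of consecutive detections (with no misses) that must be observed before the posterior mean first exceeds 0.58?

After k detections and 0 misses the posterior is Beta(8+k, 21), with mean (8+k)/(8+21+k).
Set (8+k)/(29+k) > 0.58 and solve: k > (0.58·29 − 8)/(1 − 0.58) = 21.000.
The smallest integer exceeding 21.000 is 22, and checking k=22: (30)/(51) = 0.5882 > 0.58.

k = 22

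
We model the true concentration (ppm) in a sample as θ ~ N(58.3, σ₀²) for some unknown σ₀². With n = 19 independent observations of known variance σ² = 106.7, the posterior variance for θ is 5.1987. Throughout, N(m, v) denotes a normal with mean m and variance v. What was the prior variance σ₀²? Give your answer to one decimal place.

σ₀² = 70.0

For the Normal–Normal model with known σ², precisions add: τ_n = τ₀ + n/σ².
So 1/σ₀² = 1/5.1987 − 19/106.7 = 0.192356 − 0.178069 = 0.014287.
Hence σ₀² = 1/0.014287 ≈ 70.0.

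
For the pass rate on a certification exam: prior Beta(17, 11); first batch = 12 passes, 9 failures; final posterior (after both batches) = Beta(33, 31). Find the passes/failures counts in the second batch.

Because Beta–binomial updating is additive in the counts, the combined data contributed (α_post−α_prior, β_post−β_prior) successes and failures.
Total across both batches: 33−17=16 passes, 31−11=20 failures.
Subtract the first batch: 16−12=4 passes and 20−9=11 failures.

4 passes and 11 failures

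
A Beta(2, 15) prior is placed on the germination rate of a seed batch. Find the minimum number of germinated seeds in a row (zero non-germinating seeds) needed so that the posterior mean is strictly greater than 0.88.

After k germinated seeds and 0 non-germinating seeds the posterior is Beta(2+k, 15), with mean (2+k)/(2+15+k).
Set (2+k)/(17+k) > 0.88 and solve: k > (0.88·17 − 2)/(1 − 0.88) = 108.000.
The smallest integer exceeding 108.000 is 109.

k = 109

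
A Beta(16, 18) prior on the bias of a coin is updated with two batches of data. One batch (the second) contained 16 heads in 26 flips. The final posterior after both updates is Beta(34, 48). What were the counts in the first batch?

2 heads and 20 tails

Sequential conjugate updates are equivalent to a single update on the pooled data, so total successes = posterior α − prior α and total failures = posterior β − prior β.
Total across both batches: 34−16=18 heads, 48−18=30 tails.
Subtract the second batch: 18−16=2 heads and 30−10=20 tails.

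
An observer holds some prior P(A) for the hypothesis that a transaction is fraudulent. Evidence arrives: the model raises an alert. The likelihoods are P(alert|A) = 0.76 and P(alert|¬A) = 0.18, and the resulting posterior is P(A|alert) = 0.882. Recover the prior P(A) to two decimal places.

Bayes' rule in odds form gives O(A|E) = O(A)·[P(E|A)/P(E|¬A)], hence O(A) = O(A|E)/LR.
Posterior odds = 0.882/(1−0.882) = 7.4746. LR = 0.76/0.18 = 4.2222.
Prior odds = 7.4746/4.2222 = 1.7703, so P(A) = 1.7703/(1+1.7703) ≈ 0.64.

P(A) = 0.64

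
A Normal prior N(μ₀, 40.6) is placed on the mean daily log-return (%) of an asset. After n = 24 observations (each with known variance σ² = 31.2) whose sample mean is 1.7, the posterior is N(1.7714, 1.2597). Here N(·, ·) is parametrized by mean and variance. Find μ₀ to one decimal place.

With known observation variance, the Normal–Normal posterior has precision τ_n = τ₀ + n/σ² and mean μ_n = (τ₀μ₀ + (n/σ²)x̄)/τ_n.
Here τ₀ = 1/40.6 = 0.024631 and τ_data = 24/31.2 = 0.769231, so τ_n = 0.793862.
Rearranging for μ₀: μ₀ = (μ_n·τ_n − τ_data·x̄)/τ₀ = (1.7714·0.793862 − 0.769231·1.7) / 0.024631 = 0.098554/0.024631 ≈ 4.0.

μ₀ = 4.0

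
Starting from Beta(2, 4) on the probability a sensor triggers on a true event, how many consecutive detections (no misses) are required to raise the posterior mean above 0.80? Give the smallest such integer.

k = 15

After k detections and 0 misses the posterior is Beta(2+k, 4), with mean (2+k)/(2+4+k).
Set (2+k)/(6+k) > 0.80 and solve: k > (0.80·6 − 2)/(1 − 0.80) = 14.000.
The smallest integer exceeding 14.000 is 15.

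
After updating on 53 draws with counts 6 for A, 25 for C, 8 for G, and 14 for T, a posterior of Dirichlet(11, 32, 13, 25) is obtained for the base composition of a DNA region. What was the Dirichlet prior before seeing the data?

For a Dirichlet(α) prior with multinomial counts c, the posterior is Dirichlet(α + c) componentwise.
Subtract each count from the matching posterior parameter: 11−6=5, 32−25=7, 13−8=5, 25−14=11.

Dirichlet(5, 7, 5, 11)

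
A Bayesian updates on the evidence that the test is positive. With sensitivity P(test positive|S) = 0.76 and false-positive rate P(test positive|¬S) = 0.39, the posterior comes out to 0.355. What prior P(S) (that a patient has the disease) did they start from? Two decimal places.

In odds form, posterior odds = prior odds × likelihood ratio, so prior odds = posterior odds ÷ LR.
Posterior odds = 0.355/(1−0.355) = 0.5504. LR = 0.76/0.39 = 1.9487.
Prior odds = 0.5504/1.9487 = 0.2824, so P(S) = 0.2824/(1+0.2824) ≈ 0.22.

P(S) = 0.22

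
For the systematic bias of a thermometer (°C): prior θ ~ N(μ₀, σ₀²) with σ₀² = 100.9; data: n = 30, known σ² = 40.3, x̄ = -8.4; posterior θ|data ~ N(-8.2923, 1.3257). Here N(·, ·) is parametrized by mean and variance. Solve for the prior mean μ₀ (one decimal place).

μ₀ = -0.2

The posterior mean is a precision-weighted average: μ_n = (τ₀μ₀ + τ_data·x̄)/(τ₀+τ_data), with τ₀=1/σ₀² and τ_data=n/σ².
Here τ₀ = 1/100.9 = 0.009911 and τ_data = 30/40.3 = 0.744417, so τ_n = 0.754328.
Rearranging for μ₀: μ₀ = (μ_n·τ_n − τ_data·x̄)/τ₀ = (-8.2923·0.754328 − 0.744417·-8.4) / 0.009911 = -0.002011/0.009911 ≈ -0.2.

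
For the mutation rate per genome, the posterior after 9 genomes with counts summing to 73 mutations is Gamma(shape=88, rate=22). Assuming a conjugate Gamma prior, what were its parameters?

Gamma(shape=15, rate=13)

A Gamma(α, β) prior (rate parametrization) on a Poisson rate with n observations summing to S gives posterior Gamma(α+S, β+n).
So α = 88 − 73 = 15 and β = 22 − 9 = 13.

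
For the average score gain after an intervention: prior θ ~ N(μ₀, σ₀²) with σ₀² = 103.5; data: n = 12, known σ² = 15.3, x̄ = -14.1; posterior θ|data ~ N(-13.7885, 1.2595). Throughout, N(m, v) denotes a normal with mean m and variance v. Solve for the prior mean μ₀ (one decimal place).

μ₀ = 11.5

With known observation variance, the Normal–Normal posterior has precision τ_n = τ₀ + n/σ² and mean μ_n = (τ₀μ₀ + (n/σ²)x̄)/τ_n.
Here τ₀ = 1/103.5 = 0.009662 and τ_data = 12/15.3 = 0.784314, so τ_n = 0.793976.
Rearranging for μ₀: μ₀ = (μ_n·τ_n − τ_data·x̄)/τ₀ = (-13.7885·0.793976 − 0.784314·-14.1) / 0.009662 = 0.111089/0.009662 ≈ 11.5.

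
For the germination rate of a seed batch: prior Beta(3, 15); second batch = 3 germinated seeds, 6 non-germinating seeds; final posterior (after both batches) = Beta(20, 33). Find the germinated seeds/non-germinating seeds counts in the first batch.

14 germinated seeds and 12 non-germinating seeds

Because Beta–binomial updating is additive in the counts, the combined data contributed (α_post−α_prior, β_post−β_prior) successes and failures.
Total across both batches: 20−3=17 germinated seeds, 33−15=18 non-germinating seeds.
Subtract the second batch: 17−3=14 germinated seeds and 18−6=12 non-germinating seeds.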